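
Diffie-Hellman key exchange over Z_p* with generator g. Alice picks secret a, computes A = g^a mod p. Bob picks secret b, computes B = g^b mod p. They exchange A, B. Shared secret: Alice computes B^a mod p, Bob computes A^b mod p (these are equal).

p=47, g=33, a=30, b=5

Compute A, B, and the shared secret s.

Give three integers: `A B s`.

A = 33^30 mod 47  (bits of 30 = 11110)
  bit 0 = 1: r = r^2 * 33 mod 47 = 1^2 * 33 = 1*33 = 33
  bit 1 = 1: r = r^2 * 33 mod 47 = 33^2 * 33 = 8*33 = 29
  bit 2 = 1: r = r^2 * 33 mod 47 = 29^2 * 33 = 42*33 = 23
  bit 3 = 1: r = r^2 * 33 mod 47 = 23^2 * 33 = 12*33 = 20
  bit 4 = 0: r = r^2 mod 47 = 20^2 = 24
  -> A = 24
B = 33^5 mod 47  (bits of 5 = 101)
  bit 0 = 1: r = r^2 * 33 mod 47 = 1^2 * 33 = 1*33 = 33
  bit 1 = 0: r = r^2 mod 47 = 33^2 = 8
  bit 2 = 1: r = r^2 * 33 mod 47 = 8^2 * 33 = 17*33 = 44
  -> B = 44
s = B^a = 44^30 mod 47  (bits of 30 = 11110)
  bit 0 = 1: r = r^2 * 44 mod 47 = 1^2 * 44 = 1*44 = 44
  bit 1 = 1: r = r^2 * 44 mod 47 = 44^2 * 44 = 9*44 = 20
  bit 2 = 1: r = r^2 * 44 mod 47 = 20^2 * 44 = 24*44 = 22
  bit 3 = 1: r = r^2 * 44 mod 47 = 22^2 * 44 = 14*44 = 5
  bit 4 = 0: r = r^2 mod 47 = 5^2 = 25
  -> s = B^a = 25

Answer: 24 44 25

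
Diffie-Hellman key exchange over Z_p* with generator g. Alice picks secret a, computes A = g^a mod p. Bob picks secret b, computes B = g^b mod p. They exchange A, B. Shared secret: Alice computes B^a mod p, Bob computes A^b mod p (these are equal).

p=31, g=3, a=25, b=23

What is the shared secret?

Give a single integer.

A = 3^25 mod 31  (bits of 25 = 11001)
  bit 0 = 1: r = r^2 * 3 mod 31 = 1^2 * 3 = 1*3 = 3
  bit 1 = 1: r = r^2 * 3 mod 31 = 3^2 * 3 = 9*3 = 27
  bit 2 = 0: r = r^2 mod 31 = 27^2 = 16
  bit 3 = 0: r = r^2 mod 31 = 16^2 = 8
  bit 4 = 1: r = r^2 * 3 mod 31 = 8^2 * 3 = 2*3 = 6
  -> A = 6
B = 3^23 mod 31  (bits of 23 = 10111)
  bit 0 = 1: r = r^2 * 3 mod 31 = 1^2 * 3 = 1*3 = 3
  bit 1 = 0: r = r^2 mod 31 = 3^2 = 9
  bit 2 = 1: r = r^2 * 3 mod 31 = 9^2 * 3 = 19*3 = 26
  bit 3 = 1: r = r^2 * 3 mod 31 = 26^2 * 3 = 25*3 = 13
  bit 4 = 1: r = r^2 * 3 mod 31 = 13^2 * 3 = 14*3 = 11
  -> B = 11
s = B^a = 11^25 mod 31  (bits of 25 = 11001)
  bit 0 = 1: r = r^2 * 11 mod 31 = 1^2 * 11 = 1*11 = 11
  bit 1 = 1: r = r^2 * 11 mod 31 = 11^2 * 11 = 28*11 = 29
  bit 2 = 0: r = r^2 mod 31 = 29^2 = 4
  bit 3 = 0: r = r^2 mod 31 = 4^2 = 16
  bit 4 = 1: r = r^2 * 11 mod 31 = 16^2 * 11 = 8*11 = 26
  -> s = B^a = 26

Answer: 26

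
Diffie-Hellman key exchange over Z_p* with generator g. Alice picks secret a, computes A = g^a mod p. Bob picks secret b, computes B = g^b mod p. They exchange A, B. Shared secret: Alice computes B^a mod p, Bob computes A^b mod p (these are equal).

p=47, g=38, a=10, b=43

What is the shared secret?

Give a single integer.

Answer: 37

Derivation:
A = 38^10 mod 47  (bits of 10 = 1010)
  bit 0 = 1: r = r^2 * 38 mod 47 = 1^2 * 38 = 1*38 = 38
  bit 1 = 0: r = r^2 mod 47 = 38^2 = 34
  bit 2 = 1: r = r^2 * 38 mod 47 = 34^2 * 38 = 28*38 = 30
  bit 3 = 0: r = r^2 mod 47 = 30^2 = 7
  -> A = 7
B = 38^43 mod 47  (bits of 43 = 101011)
  bit 0 = 1: r = r^2 * 38 mod 47 = 1^2 * 38 = 1*38 = 38
  bit 1 = 0: r = r^2 mod 47 = 38^2 = 34
  bit 2 = 1: r = r^2 * 38 mod 47 = 34^2 * 38 = 28*38 = 30
  bit 3 = 0: r = r^2 mod 47 = 30^2 = 7
  bit 4 = 1: r = r^2 * 38 mod 47 = 7^2 * 38 = 2*38 = 29
  bit 5 = 1: r = r^2 * 38 mod 47 = 29^2 * 38 = 42*38 = 45
  -> B = 45
s = B^a = 45^10 mod 47  (bits of 10 = 1010)
  bit 0 = 1: r = r^2 * 45 mod 47 = 1^2 * 45 = 1*45 = 45
  bit 1 = 0: r = r^2 mod 47 = 45^2 = 4
  bit 2 = 1: r = r^2 * 45 mod 47 = 4^2 * 45 = 16*45 = 15
  bit 3 = 0: r = r^2 mod 47 = 15^2 = 37
  -> s = B^a = 37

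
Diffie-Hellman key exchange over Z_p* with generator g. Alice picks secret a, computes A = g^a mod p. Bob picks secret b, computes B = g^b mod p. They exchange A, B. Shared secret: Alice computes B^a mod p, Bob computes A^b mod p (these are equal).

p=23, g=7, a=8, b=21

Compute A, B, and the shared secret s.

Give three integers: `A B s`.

Answer: 12 10 2

Derivation:
A = 7^8 mod 23  (bits of 8 = 1000)
  bit 0 = 1: r = r^2 * 7 mod 23 = 1^2 * 7 = 1*7 = 7
  bit 1 = 0: r = r^2 mod 23 = 7^2 = 3
  bit 2 = 0: r = r^2 mod 23 = 3^2 = 9
  bit 3 = 0: r = r^2 mod 23 = 9^2 = 12
  -> A = 12
B = 7^21 mod 23  (bits of 21 = 10101)
  bit 0 = 1: r = r^2 * 7 mod 23 = 1^2 * 7 = 1*7 = 7
  bit 1 = 0: r = r^2 mod 23 = 7^2 = 3
  bit 2 = 1: r = r^2 * 7 mod 23 = 3^2 * 7 = 9*7 = 17
  bit 3 = 0: r = r^2 mod 23 = 17^2 = 13
  bit 4 = 1: r = r^2 * 7 mod 23 = 13^2 * 7 = 8*7 = 10
  -> B = 10
s = B^a = 10^8 mod 23  (bits of 8 = 1000)
  bit 0 = 1: r = r^2 * 10 mod 23 = 1^2 * 10 = 1*10 = 10
  bit 1 = 0: r = r^2 mod 23 = 10^2 = 8
  bit 2 = 0: r = r^2 mod 23 = 8^2 = 18
  bit 3 = 0: r = r^2 mod 23 = 18^2 = 2
  -> s = B^a = 2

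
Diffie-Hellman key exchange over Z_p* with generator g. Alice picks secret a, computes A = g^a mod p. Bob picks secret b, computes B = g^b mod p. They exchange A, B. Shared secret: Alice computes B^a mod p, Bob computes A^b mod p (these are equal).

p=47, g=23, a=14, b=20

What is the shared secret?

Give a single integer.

A = 23^14 mod 47  (bits of 14 = 1110)
  bit 0 = 1: r = r^2 * 23 mod 47 = 1^2 * 23 = 1*23 = 23
  bit 1 = 1: r = r^2 * 23 mod 47 = 23^2 * 23 = 12*23 = 41
  bit 2 = 1: r = r^2 * 23 mod 47 = 41^2 * 23 = 36*23 = 29
  bit 3 = 0: r = r^2 mod 47 = 29^2 = 42
  -> A = 42
B = 23^20 mod 47  (bits of 20 = 10100)
  bit 0 = 1: r = r^2 * 23 mod 47 = 1^2 * 23 = 1*23 = 23
  bit 1 = 0: r = r^2 mod 47 = 23^2 = 12
  bit 2 = 1: r = r^2 * 23 mod 47 = 12^2 * 23 = 3*23 = 22
  bit 3 = 0: r = r^2 mod 47 = 22^2 = 14
  bit 4 = 0: r = r^2 mod 47 = 14^2 = 8
  -> B = 8
s = B^a = 8^14 mod 47  (bits of 14 = 1110)
  bit 0 = 1: r = r^2 * 8 mod 47 = 1^2 * 8 = 1*8 = 8
  bit 1 = 1: r = r^2 * 8 mod 47 = 8^2 * 8 = 17*8 = 42
  bit 2 = 1: r = r^2 * 8 mod 47 = 42^2 * 8 = 25*8 = 12
  bit 3 = 0: r = r^2 mod 47 = 12^2 = 3
  -> s = B^a = 3

Answer: 3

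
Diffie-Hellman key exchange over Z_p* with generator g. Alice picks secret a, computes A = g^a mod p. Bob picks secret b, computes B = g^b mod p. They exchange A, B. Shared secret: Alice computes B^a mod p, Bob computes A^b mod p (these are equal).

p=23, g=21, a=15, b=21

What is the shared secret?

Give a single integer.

Answer: 10

Derivation:
A = 21^15 mod 23  (bits of 15 = 1111)
  bit 0 = 1: r = r^2 * 21 mod 23 = 1^2 * 21 = 1*21 = 21
  bit 1 = 1: r = r^2 * 21 mod 23 = 21^2 * 21 = 4*21 = 15
  bit 2 = 1: r = r^2 * 21 mod 23 = 15^2 * 21 = 18*21 = 10
  bit 3 = 1: r = r^2 * 21 mod 23 = 10^2 * 21 = 8*21 = 7
  -> A = 7
B = 21^21 mod 23  (bits of 21 = 10101)
  bit 0 = 1: r = r^2 * 21 mod 23 = 1^2 * 21 = 1*21 = 21
  bit 1 = 0: r = r^2 mod 23 = 21^2 = 4
  bit 2 = 1: r = r^2 * 21 mod 23 = 4^2 * 21 = 16*21 = 14
  bit 3 = 0: r = r^2 mod 23 = 14^2 = 12
  bit 4 = 1: r = r^2 * 21 mod 23 = 12^2 * 21 = 6*21 = 11
  -> B = 11
s = B^a = 11^15 mod 23  (bits of 15 = 1111)
  bit 0 = 1: r = r^2 * 11 mod 23 = 1^2 * 11 = 1*11 = 11
  bit 1 = 1: r = r^2 * 11 mod 23 = 11^2 * 11 = 6*11 = 20
  bit 2 = 1: r = r^2 * 11 mod 23 = 20^2 * 11 = 9*11 = 7
  bit 3 = 1: r = r^2 * 11 mod 23 = 7^2 * 11 = 3*11 = 10
  -> s = B^a = 10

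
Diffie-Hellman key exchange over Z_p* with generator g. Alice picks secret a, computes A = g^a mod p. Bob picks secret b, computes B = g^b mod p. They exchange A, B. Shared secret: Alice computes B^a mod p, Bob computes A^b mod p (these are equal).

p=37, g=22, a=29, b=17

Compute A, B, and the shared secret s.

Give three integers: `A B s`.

Answer: 19 5 35

Derivation:
A = 22^29 mod 37  (bits of 29 = 11101)
  bit 0 = 1: r = r^2 * 22 mod 37 = 1^2 * 22 = 1*22 = 22
  bit 1 = 1: r = r^2 * 22 mod 37 = 22^2 * 22 = 3*22 = 29
  bit 2 = 1: r = r^2 * 22 mod 37 = 29^2 * 22 = 27*22 = 2
  bit 3 = 0: r = r^2 mod 37 = 2^2 = 4
  bit 4 = 1: r = r^2 * 22 mod 37 = 4^2 * 22 = 16*22 = 19
  -> A = 19
B = 22^17 mod 37  (bits of 17 = 10001)
  bit 0 = 1: r = r^2 * 22 mod 37 = 1^2 * 22 = 1*22 = 22
  bit 1 = 0: r = r^2 mod 37 = 22^2 = 3
  bit 2 = 0: r = r^2 mod 37 = 3^2 = 9
  bit 3 = 0: r = r^2 mod 37 = 9^2 = 7
  bit 4 = 1: r = r^2 * 22 mod 37 = 7^2 * 22 = 12*22 = 5
  -> B = 5
s = B^a = 5^29 mod 37  (bits of 29 = 11101)
  bit 0 = 1: r = r^2 * 5 mod 37 = 1^2 * 5 = 1*5 = 5
  bit 1 = 1: r = r^2 * 5 mod 37 = 5^2 * 5 = 25*5 = 14
  bit 2 = 1: r = r^2 * 5 mod 37 = 14^2 * 5 = 11*5 = 18
  bit 3 = 0: r = r^2 mod 37 = 18^2 = 28
  bit 4 = 1: r = r^2 * 5 mod 37 = 28^2 * 5 = 7*5 = 35
  -> s = B^a = 35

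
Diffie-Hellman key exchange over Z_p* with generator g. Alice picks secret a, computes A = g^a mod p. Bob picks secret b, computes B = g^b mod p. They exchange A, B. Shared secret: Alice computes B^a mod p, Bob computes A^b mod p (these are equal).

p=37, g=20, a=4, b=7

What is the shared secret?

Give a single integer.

Answer: 9

Derivation:
A = 20^4 mod 37  (bits of 4 = 100)
  bit 0 = 1: r = r^2 * 20 mod 37 = 1^2 * 20 = 1*20 = 20
  bit 1 = 0: r = r^2 mod 37 = 20^2 = 30
  bit 2 = 0: r = r^2 mod 37 = 30^2 = 12
  -> A = 12
B = 20^7 mod 37  (bits of 7 = 111)
  bit 0 = 1: r = r^2 * 20 mod 37 = 1^2 * 20 = 1*20 = 20
  bit 1 = 1: r = r^2 * 20 mod 37 = 20^2 * 20 = 30*20 = 8
  bit 2 = 1: r = r^2 * 20 mod 37 = 8^2 * 20 = 27*20 = 22
  -> B = 22
s = B^a = 22^4 mod 37  (bits of 4 = 100)
  bit 0 = 1: r = r^2 * 22 mod 37 = 1^2 * 22 = 1*22 = 22
  bit 1 = 0: r = r^2 mod 37 = 22^2 = 3
  bit 2 = 0: r = r^2 mod 37 = 3^2 = 9
  -> s = B^a = 9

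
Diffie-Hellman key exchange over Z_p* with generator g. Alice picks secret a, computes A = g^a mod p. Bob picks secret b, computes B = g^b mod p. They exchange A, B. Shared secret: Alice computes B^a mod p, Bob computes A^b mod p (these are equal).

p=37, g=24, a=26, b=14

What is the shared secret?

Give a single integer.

Answer: 34

Derivation:
A = 24^26 mod 37  (bits of 26 = 11010)
  bit 0 = 1: r = r^2 * 24 mod 37 = 1^2 * 24 = 1*24 = 24
  bit 1 = 1: r = r^2 * 24 mod 37 = 24^2 * 24 = 21*24 = 23
  bit 2 = 0: r = r^2 mod 37 = 23^2 = 11
  bit 3 = 1: r = r^2 * 24 mod 37 = 11^2 * 24 = 10*24 = 18
  bit 4 = 0: r = r^2 mod 37 = 18^2 = 28
  -> A = 28
B = 24^14 mod 37  (bits of 14 = 1110)
  bit 0 = 1: r = r^2 * 24 mod 37 = 1^2 * 24 = 1*24 = 24
  bit 1 = 1: r = r^2 * 24 mod 37 = 24^2 * 24 = 21*24 = 23
  bit 2 = 1: r = r^2 * 24 mod 37 = 23^2 * 24 = 11*24 = 5
  bit 3 = 0: r = r^2 mod 37 = 5^2 = 25
  -> B = 25
s = B^a = 25^26 mod 37  (bits of 26 = 11010)
  bit 0 = 1: r = r^2 * 25 mod 37 = 1^2 * 25 = 1*25 = 25
  bit 1 = 1: r = r^2 * 25 mod 37 = 25^2 * 25 = 33*25 = 11
  bit 2 = 0: r = r^2 mod 37 = 11^2 = 10
  bit 3 = 1: r = r^2 * 25 mod 37 = 10^2 * 25 = 26*25 = 21
  bit 4 = 0: r = r^2 mod 37 = 21^2 = 34
  -> s = B^a = 34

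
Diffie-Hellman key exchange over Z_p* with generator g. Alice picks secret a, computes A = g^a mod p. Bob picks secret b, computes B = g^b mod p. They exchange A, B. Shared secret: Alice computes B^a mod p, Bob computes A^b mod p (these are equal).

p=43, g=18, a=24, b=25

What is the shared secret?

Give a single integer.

Answer: 4

Derivation:
A = 18^24 mod 43  (bits of 24 = 11000)
  bit 0 = 1: r = r^2 * 18 mod 43 = 1^2 * 18 = 1*18 = 18
  bit 1 = 1: r = r^2 * 18 mod 43 = 18^2 * 18 = 23*18 = 27
  bit 2 = 0: r = r^2 mod 43 = 27^2 = 41
  bit 3 = 0: r = r^2 mod 43 = 41^2 = 4
  bit 4 = 0: r = r^2 mod 43 = 4^2 = 16
  -> A = 16
B = 18^25 mod 43  (bits of 25 = 11001)
  bit 0 = 1: r = r^2 * 18 mod 43 = 1^2 * 18 = 1*18 = 18
  bit 1 = 1: r = r^2 * 18 mod 43 = 18^2 * 18 = 23*18 = 27
  bit 2 = 0: r = r^2 mod 43 = 27^2 = 41
  bit 3 = 0: r = r^2 mod 43 = 41^2 = 4
  bit 4 = 1: r = r^2 * 18 mod 43 = 4^2 * 18 = 16*18 = 30
  -> B = 30
s = B^a = 30^24 mod 43  (bits of 24 = 11000)
  bit 0 = 1: r = r^2 * 30 mod 43 = 1^2 * 30 = 1*30 = 30
  bit 1 = 1: r = r^2 * 30 mod 43 = 30^2 * 30 = 40*30 = 39
  bit 2 = 0: r = r^2 mod 43 = 39^2 = 16
  bit 3 = 0: r = r^2 mod 43 = 16^2 = 41
  bit 4 = 0: r = r^2 mod 43 = 41^2 = 4
  -> s = B^a = 4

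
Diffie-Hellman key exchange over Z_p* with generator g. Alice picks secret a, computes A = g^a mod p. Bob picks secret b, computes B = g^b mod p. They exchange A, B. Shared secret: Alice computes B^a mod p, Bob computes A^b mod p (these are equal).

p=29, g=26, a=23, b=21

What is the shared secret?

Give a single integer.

A = 26^23 mod 29  (bits of 23 = 10111)
  bit 0 = 1: r = r^2 * 26 mod 29 = 1^2 * 26 = 1*26 = 26
  bit 1 = 0: r = r^2 mod 29 = 26^2 = 9
  bit 2 = 1: r = r^2 * 26 mod 29 = 9^2 * 26 = 23*26 = 18
  bit 3 = 1: r = r^2 * 26 mod 29 = 18^2 * 26 = 5*26 = 14
  bit 4 = 1: r = r^2 * 26 mod 29 = 14^2 * 26 = 22*26 = 21
  -> A = 21
B = 26^21 mod 29  (bits of 21 = 10101)
  bit 0 = 1: r = r^2 * 26 mod 29 = 1^2 * 26 = 1*26 = 26
  bit 1 = 0: r = r^2 mod 29 = 26^2 = 9
  bit 2 = 1: r = r^2 * 26 mod 29 = 9^2 * 26 = 23*26 = 18
  bit 3 = 0: r = r^2 mod 29 = 18^2 = 5
  bit 4 = 1: r = r^2 * 26 mod 29 = 5^2 * 26 = 25*26 = 12
  -> B = 12
s = B^a = 12^23 mod 29  (bits of 23 = 10111)
  bit 0 = 1: r = r^2 * 12 mod 29 = 1^2 * 12 = 1*12 = 12
  bit 1 = 0: r = r^2 mod 29 = 12^2 = 28
  bit 2 = 1: r = r^2 * 12 mod 29 = 28^2 * 12 = 1*12 = 12
  bit 3 = 1: r = r^2 * 12 mod 29 = 12^2 * 12 = 28*12 = 17
  bit 4 = 1: r = r^2 * 12 mod 29 = 17^2 * 12 = 28*12 = 17
  -> s = B^a = 17

Answer: 17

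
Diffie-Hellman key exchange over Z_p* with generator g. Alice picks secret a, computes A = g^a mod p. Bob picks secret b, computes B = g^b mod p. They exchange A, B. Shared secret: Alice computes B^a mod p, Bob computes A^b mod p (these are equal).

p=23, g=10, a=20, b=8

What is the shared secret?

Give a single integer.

Answer: 6

Derivation:
A = 10^20 mod 23  (bits of 20 = 10100)
  bit 0 = 1: r = r^2 * 10 mod 23 = 1^2 * 10 = 1*10 = 10
  bit 1 = 0: r = r^2 mod 23 = 10^2 = 8
  bit 2 = 1: r = r^2 * 10 mod 23 = 8^2 * 10 = 18*10 = 19
  bit 3 = 0: r = r^2 mod 23 = 19^2 = 16
  bit 4 = 0: r = r^2 mod 23 = 16^2 = 3
  -> A = 3
B = 10^8 mod 23  (bits of 8 = 1000)
  bit 0 = 1: r = r^2 * 10 mod 23 = 1^2 * 10 = 1*10 = 10
  bit 1 = 0: r = r^2 mod 23 = 10^2 = 8
  bit 2 = 0: r = r^2 mod 23 = 8^2 = 18
  bit 3 = 0: r = r^2 mod 23 = 18^2 = 2
  -> B = 2
s = B^a = 2^20 mod 23  (bits of 20 = 10100)
  bit 0 = 1: r = r^2 * 2 mod 23 = 1^2 * 2 = 1*2 = 2
  bit 1 = 0: r = r^2 mod 23 = 2^2 = 4
  bit 2 = 1: r = r^2 * 2 mod 23 = 4^2 * 2 = 16*2 = 9
  bit 3 = 0: r = r^2 mod 23 = 9^2 = 12
  bit 4 = 0: r = r^2 mod 23 = 12^2 = 6
  -> s = B^a = 6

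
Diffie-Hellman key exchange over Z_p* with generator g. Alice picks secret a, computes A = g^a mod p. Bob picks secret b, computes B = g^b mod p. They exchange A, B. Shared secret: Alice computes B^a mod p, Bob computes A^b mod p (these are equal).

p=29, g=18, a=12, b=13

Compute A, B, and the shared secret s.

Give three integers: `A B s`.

Answer: 23 8 24

Derivation:
A = 18^12 mod 29  (bits of 12 = 1100)
  bit 0 = 1: r = r^2 * 18 mod 29 = 1^2 * 18 = 1*18 = 18
  bit 1 = 1: r = r^2 * 18 mod 29 = 18^2 * 18 = 5*18 = 3
  bit 2 = 0: r = r^2 mod 29 = 3^2 = 9
  bit 3 = 0: r = r^2 mod 29 = 9^2 = 23
  -> A = 23
B = 18^13 mod 29  (bits of 13 = 1101)
  bit 0 = 1: r = r^2 * 18 mod 29 = 1^2 * 18 = 1*18 = 18
  bit 1 = 1: r = r^2 * 18 mod 29 = 18^2 * 18 = 5*18 = 3
  bit 2 = 0: r = r^2 mod 29 = 3^2 = 9
  bit 3 = 1: r = r^2 * 18 mod 29 = 9^2 * 18 = 23*18 = 8
  -> B = 8
s = B^a = 8^12 mod 29  (bits of 12 = 1100)
  bit 0 = 1: r = r^2 * 8 mod 29 = 1^2 * 8 = 1*8 = 8
  bit 1 = 1: r = r^2 * 8 mod 29 = 8^2 * 8 = 6*8 = 19
  bit 2 = 0: r = r^2 mod 29 = 19^2 = 13
  bit 3 = 0: r = r^2 mod 29 = 13^2 = 24
  -> s = B^a = 24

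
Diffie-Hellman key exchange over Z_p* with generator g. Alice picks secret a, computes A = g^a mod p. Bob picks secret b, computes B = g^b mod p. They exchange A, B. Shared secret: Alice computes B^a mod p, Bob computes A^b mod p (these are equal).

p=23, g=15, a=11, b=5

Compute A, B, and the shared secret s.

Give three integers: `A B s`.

A = 15^11 mod 23  (bits of 11 = 1011)
  bit 0 = 1: r = r^2 * 15 mod 23 = 1^2 * 15 = 1*15 = 15
  bit 1 = 0: r = r^2 mod 23 = 15^2 = 18
  bit 2 = 1: r = r^2 * 15 mod 23 = 18^2 * 15 = 2*15 = 7
  bit 3 = 1: r = r^2 * 15 mod 23 = 7^2 * 15 = 3*15 = 22
  -> A = 22
B = 15^5 mod 23  (bits of 5 = 101)
  bit 0 = 1: r = r^2 * 15 mod 23 = 1^2 * 15 = 1*15 = 15
  bit 1 = 0: r = r^2 mod 23 = 15^2 = 18
  bit 2 = 1: r = r^2 * 15 mod 23 = 18^2 * 15 = 2*15 = 7
  -> B = 7
s = B^a = 7^11 mod 23  (bits of 11 = 1011)
  bit 0 = 1: r = r^2 * 7 mod 23 = 1^2 * 7 = 1*7 = 7
  bit 1 = 0: r = r^2 mod 23 = 7^2 = 3
  bit 2 = 1: r = r^2 * 7 mod 23 = 3^2 * 7 = 9*7 = 17
  bit 3 = 1: r = r^2 * 7 mod 23 = 17^2 * 7 = 13*7 = 22
  -> s = B^a = 22

Answer: 22 7 22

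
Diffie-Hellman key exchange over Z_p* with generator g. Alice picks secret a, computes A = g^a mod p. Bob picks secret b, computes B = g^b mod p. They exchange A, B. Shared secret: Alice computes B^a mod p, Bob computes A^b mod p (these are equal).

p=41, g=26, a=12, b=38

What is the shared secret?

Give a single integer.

A = 26^12 mod 41  (bits of 12 = 1100)
  bit 0 = 1: r = r^2 * 26 mod 41 = 1^2 * 26 = 1*26 = 26
  bit 1 = 1: r = r^2 * 26 mod 41 = 26^2 * 26 = 20*26 = 28
  bit 2 = 0: r = r^2 mod 41 = 28^2 = 5
  bit 3 = 0: r = r^2 mod 41 = 5^2 = 25
  -> A = 25
B = 26^38 mod 41  (bits of 38 = 100110)
  bit 0 = 1: r = r^2 * 26 mod 41 = 1^2 * 26 = 1*26 = 26
  bit 1 = 0: r = r^2 mod 41 = 26^2 = 20
  bit 2 = 0: r = r^2 mod 41 = 20^2 = 31
  bit 3 = 1: r = r^2 * 26 mod 41 = 31^2 * 26 = 18*26 = 17
  bit 4 = 1: r = r^2 * 26 mod 41 = 17^2 * 26 = 2*26 = 11
  bit 5 = 0: r = r^2 mod 41 = 11^2 = 39
  -> B = 39
s = B^a = 39^12 mod 41  (bits of 12 = 1100)
  bit 0 = 1: r = r^2 * 39 mod 41 = 1^2 * 39 = 1*39 = 39
  bit 1 = 1: r = r^2 * 39 mod 41 = 39^2 * 39 = 4*39 = 33
  bit 2 = 0: r = r^2 mod 41 = 33^2 = 23
  bit 3 = 0: r = r^2 mod 41 = 23^2 = 37
  -> s = B^a = 37

Answer: 37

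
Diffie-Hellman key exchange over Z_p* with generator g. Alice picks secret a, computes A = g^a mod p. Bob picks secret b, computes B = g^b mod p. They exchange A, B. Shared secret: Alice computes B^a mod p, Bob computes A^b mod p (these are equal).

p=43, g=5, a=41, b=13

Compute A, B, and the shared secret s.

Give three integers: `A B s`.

Answer: 26 33 30

Derivation:
A = 5^41 mod 43  (bits of 41 = 101001)
  bit 0 = 1: r = r^2 * 5 mod 43 = 1^2 * 5 = 1*5 = 5
  bit 1 = 0: r = r^2 mod 43 = 5^2 = 25
  bit 2 = 1: r = r^2 * 5 mod 43 = 25^2 * 5 = 23*5 = 29
  bit 3 = 0: r = r^2 mod 43 = 29^2 = 24
  bit 4 = 0: r = r^2 mod 43 = 24^2 = 17
  bit 5 = 1: r = r^2 * 5 mod 43 = 17^2 * 5 = 31*5 = 26
  -> A = 26
B = 5^13 mod 43  (bits of 13 = 1101)
  bit 0 = 1: r = r^2 * 5 mod 43 = 1^2 * 5 = 1*5 = 5
  bit 1 = 1: r = r^2 * 5 mod 43 = 5^2 * 5 = 25*5 = 39
  bit 2 = 0: r = r^2 mod 43 = 39^2 = 16
  bit 3 = 1: r = r^2 * 5 mod 43 = 16^2 * 5 = 41*5 = 33
  -> B = 33
s = B^a = 33^41 mod 43  (bits of 41 = 101001)
  bit 0 = 1: r = r^2 * 33 mod 43 = 1^2 * 33 = 1*33 = 33
  bit 1 = 0: r = r^2 mod 43 = 33^2 = 14
  bit 2 = 1: r = r^2 * 33 mod 43 = 14^2 * 33 = 24*33 = 18
  bit 3 = 0: r = r^2 mod 43 = 18^2 = 23
  bit 4 = 0: r = r^2 mod 43 = 23^2 = 13
  bit 5 = 1: r = r^2 * 33 mod 43 = 13^2 * 33 = 40*33 = 30
  -> s = B^a = 30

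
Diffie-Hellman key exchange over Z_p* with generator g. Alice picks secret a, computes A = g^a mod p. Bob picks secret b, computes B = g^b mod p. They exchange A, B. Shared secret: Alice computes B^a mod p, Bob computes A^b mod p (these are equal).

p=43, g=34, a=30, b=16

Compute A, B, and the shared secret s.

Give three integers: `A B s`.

Answer: 35 13 21

Derivation:
A = 34^30 mod 43  (bits of 30 = 11110)
  bit 0 = 1: r = r^2 * 34 mod 43 = 1^2 * 34 = 1*34 = 34
  bit 1 = 1: r = r^2 * 34 mod 43 = 34^2 * 34 = 38*34 = 2
  bit 2 = 1: r = r^2 * 34 mod 43 = 2^2 * 34 = 4*34 = 7
  bit 3 = 1: r = r^2 * 34 mod 43 = 7^2 * 34 = 6*34 = 32
  bit 4 = 0: r = r^2 mod 43 = 32^2 = 35
  -> A = 35
B = 34^16 mod 43  (bits of 16 = 10000)
  bit 0 = 1: r = r^2 * 34 mod 43 = 1^2 * 34 = 1*34 = 34
  bit 1 = 0: r = r^2 mod 43 = 34^2 = 38
  bit 2 = 0: r = r^2 mod 43 = 38^2 = 25
  bit 3 = 0: r = r^2 mod 43 = 25^2 = 23
  bit 4 = 0: r = r^2 mod 43 = 23^2 = 13
  -> B = 13
s = B^a = 13^30 mod 43  (bits of 30 = 11110)
  bit 0 = 1: r = r^2 * 13 mod 43 = 1^2 * 13 = 1*13 = 13
  bit 1 = 1: r = r^2 * 13 mod 43 = 13^2 * 13 = 40*13 = 4
  bit 2 = 1: r = r^2 * 13 mod 43 = 4^2 * 13 = 16*13 = 36
  bit 3 = 1: r = r^2 * 13 mod 43 = 36^2 * 13 = 6*13 = 35
  bit 4 = 0: r = r^2 mod 43 = 35^2 = 21
  -> s = B^a = 21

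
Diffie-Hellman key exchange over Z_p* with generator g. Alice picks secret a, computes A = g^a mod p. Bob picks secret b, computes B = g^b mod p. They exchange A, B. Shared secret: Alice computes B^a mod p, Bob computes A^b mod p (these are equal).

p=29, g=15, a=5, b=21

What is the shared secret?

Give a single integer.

Answer: 12

Derivation:
A = 15^5 mod 29  (bits of 5 = 101)
  bit 0 = 1: r = r^2 * 15 mod 29 = 1^2 * 15 = 1*15 = 15
  bit 1 = 0: r = r^2 mod 29 = 15^2 = 22
  bit 2 = 1: r = r^2 * 15 mod 29 = 22^2 * 15 = 20*15 = 10
  -> A = 10
B = 15^21 mod 29  (bits of 21 = 10101)
  bit 0 = 1: r = r^2 * 15 mod 29 = 1^2 * 15 = 1*15 = 15
  bit 1 = 0: r = r^2 mod 29 = 15^2 = 22
  bit 2 = 1: r = r^2 * 15 mod 29 = 22^2 * 15 = 20*15 = 10
  bit 3 = 0: r = r^2 mod 29 = 10^2 = 13
  bit 4 = 1: r = r^2 * 15 mod 29 = 13^2 * 15 = 24*15 = 12
  -> B = 12
s = B^a = 12^5 mod 29  (bits of 5 = 101)
  bit 0 = 1: r = r^2 * 12 mod 29 = 1^2 * 12 = 1*12 = 12
  bit 1 = 0: r = r^2 mod 29 = 12^2 = 28
  bit 2 = 1: r = r^2 * 12 mod 29 = 28^2 * 12 = 1*12 = 12
  -> s = B^a = 12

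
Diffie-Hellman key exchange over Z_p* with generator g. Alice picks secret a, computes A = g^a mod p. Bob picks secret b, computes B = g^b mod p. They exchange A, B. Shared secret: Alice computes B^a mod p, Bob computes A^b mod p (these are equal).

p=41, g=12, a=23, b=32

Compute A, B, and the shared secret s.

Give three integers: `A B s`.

A = 12^23 mod 41  (bits of 23 = 10111)
  bit 0 = 1: r = r^2 * 12 mod 41 = 1^2 * 12 = 1*12 = 12
  bit 1 = 0: r = r^2 mod 41 = 12^2 = 21
  bit 2 = 1: r = r^2 * 12 mod 41 = 21^2 * 12 = 31*12 = 3
  bit 3 = 1: r = r^2 * 12 mod 41 = 3^2 * 12 = 9*12 = 26
  bit 4 = 1: r = r^2 * 12 mod 41 = 26^2 * 12 = 20*12 = 35
  -> A = 35
B = 12^32 mod 41  (bits of 32 = 100000)
  bit 0 = 1: r = r^2 * 12 mod 41 = 1^2 * 12 = 1*12 = 12
  bit 1 = 0: r = r^2 mod 41 = 12^2 = 21
  bit 2 = 0: r = r^2 mod 41 = 21^2 = 31
  bit 3 = 0: r = r^2 mod 41 = 31^2 = 18
  bit 4 = 0: r = r^2 mod 41 = 18^2 = 37
  bit 5 = 0: r = r^2 mod 41 = 37^2 = 16
  -> B = 16
s = B^a = 16^23 mod 41  (bits of 23 = 10111)
  bit 0 = 1: r = r^2 * 16 mod 41 = 1^2 * 16 = 1*16 = 16
  bit 1 = 0: r = r^2 mod 41 = 16^2 = 10
  bit 2 = 1: r = r^2 * 16 mod 41 = 10^2 * 16 = 18*16 = 1
  bit 3 = 1: r = r^2 * 16 mod 41 = 1^2 * 16 = 1*16 = 16
  bit 4 = 1: r = r^2 * 16 mod 41 = 16^2 * 16 = 10*16 = 37
  -> s = B^a = 37

Answer: 35 16 37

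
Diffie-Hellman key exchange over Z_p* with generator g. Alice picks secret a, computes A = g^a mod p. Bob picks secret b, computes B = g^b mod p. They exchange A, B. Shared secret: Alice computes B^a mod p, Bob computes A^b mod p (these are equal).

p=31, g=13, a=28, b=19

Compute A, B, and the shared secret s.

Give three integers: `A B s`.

Answer: 20 21 9

Derivation:
A = 13^28 mod 31  (bits of 28 = 11100)
  bit 0 = 1: r = r^2 * 13 mod 31 = 1^2 * 13 = 1*13 = 13
  bit 1 = 1: r = r^2 * 13 mod 31 = 13^2 * 13 = 14*13 = 27
  bit 2 = 1: r = r^2 * 13 mod 31 = 27^2 * 13 = 16*13 = 22
  bit 3 = 0: r = r^2 mod 31 = 22^2 = 19
  bit 4 = 0: r = r^2 mod 31 = 19^2 = 20
  -> A = 20
B = 13^19 mod 31  (bits of 19 = 10011)
  bit 0 = 1: r = r^2 * 13 mod 31 = 1^2 * 13 = 1*13 = 13
  bit 1 = 0: r = r^2 mod 31 = 13^2 = 14
  bit 2 = 0: r = r^2 mod 31 = 14^2 = 10
  bit 3 = 1: r = r^2 * 13 mod 31 = 10^2 * 13 = 7*13 = 29
  bit 4 = 1: r = r^2 * 13 mod 31 = 29^2 * 13 = 4*13 = 21
  -> B = 21
s = B^a = 21^28 mod 31  (bits of 28 = 11100)
  bit 0 = 1: r = r^2 * 21 mod 31 = 1^2 * 21 = 1*21 = 21
  bit 1 = 1: r = r^2 * 21 mod 31 = 21^2 * 21 = 7*21 = 23
  bit 2 = 1: r = r^2 * 21 mod 31 = 23^2 * 21 = 2*21 = 11
  bit 3 = 0: r = r^2 mod 31 = 11^2 = 28
  bit 4 = 0: r = r^2 mod 31 = 28^2 = 9
  -> s = B^a = 9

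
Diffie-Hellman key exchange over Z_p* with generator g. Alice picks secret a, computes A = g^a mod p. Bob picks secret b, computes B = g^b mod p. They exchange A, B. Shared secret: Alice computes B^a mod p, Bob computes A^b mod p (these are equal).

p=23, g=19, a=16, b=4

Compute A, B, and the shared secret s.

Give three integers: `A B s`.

A = 19^16 mod 23  (bits of 16 = 10000)
  bit 0 = 1: r = r^2 * 19 mod 23 = 1^2 * 19 = 1*19 = 19
  bit 1 = 0: r = r^2 mod 23 = 19^2 = 16
  bit 2 = 0: r = r^2 mod 23 = 16^2 = 3
  bit 3 = 0: r = r^2 mod 23 = 3^2 = 9
  bit 4 = 0: r = r^2 mod 23 = 9^2 = 12
  -> A = 12
B = 19^4 mod 23  (bits of 4 = 100)
  bit 0 = 1: r = r^2 * 19 mod 23 = 1^2 * 19 = 1*19 = 19
  bit 1 = 0: r = r^2 mod 23 = 19^2 = 16
  bit 2 = 0: r = r^2 mod 23 = 16^2 = 3
  -> B = 3
s = B^a = 3^16 mod 23  (bits of 16 = 10000)
  bit 0 = 1: r = r^2 * 3 mod 23 = 1^2 * 3 = 1*3 = 3
  bit 1 = 0: r = r^2 mod 23 = 3^2 = 9
  bit 2 = 0: r = r^2 mod 23 = 9^2 = 12
  bit 3 = 0: r = r^2 mod 23 = 12^2 = 6
  bit 4 = 0: r = r^2 mod 23 = 6^2 = 13
  -> s = B^a = 13

Answer: 12 3 13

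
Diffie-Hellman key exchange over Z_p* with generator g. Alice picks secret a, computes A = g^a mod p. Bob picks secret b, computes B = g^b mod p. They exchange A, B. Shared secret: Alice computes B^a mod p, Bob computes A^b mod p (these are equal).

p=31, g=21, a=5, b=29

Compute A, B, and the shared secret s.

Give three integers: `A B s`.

Answer: 6 3 26

Derivation:
A = 21^5 mod 31  (bits of 5 = 101)
  bit 0 = 1: r = r^2 * 21 mod 31 = 1^2 * 21 = 1*21 = 21
  bit 1 = 0: r = r^2 mod 31 = 21^2 = 7
  bit 2 = 1: r = r^2 * 21 mod 31 = 7^2 * 21 = 18*21 = 6
  -> A = 6
B = 21^29 mod 31  (bits of 29 = 11101)
  bit 0 = 1: r = r^2 * 21 mod 31 = 1^2 * 21 = 1*21 = 21
  bit 1 = 1: r = r^2 * 21 mod 31 = 21^2 * 21 = 7*21 = 23
  bit 2 = 1: r = r^2 * 21 mod 31 = 23^2 * 21 = 2*21 = 11
  bit 3 = 0: r = r^2 mod 31 = 11^2 = 28
  bit 4 = 1: r = r^2 * 21 mod 31 = 28^2 * 21 = 9*21 = 3
  -> B = 3
s = B^a = 3^5 mod 31  (bits of 5 = 101)
  bit 0 = 1: r = r^2 * 3 mod 31 = 1^2 * 3 = 1*3 = 3
  bit 1 = 0: r = r^2 mod 31 = 3^2 = 9
  bit 2 = 1: r = r^2 * 3 mod 31 = 9^2 * 3 = 19*3 = 26
  -> s = B^a = 26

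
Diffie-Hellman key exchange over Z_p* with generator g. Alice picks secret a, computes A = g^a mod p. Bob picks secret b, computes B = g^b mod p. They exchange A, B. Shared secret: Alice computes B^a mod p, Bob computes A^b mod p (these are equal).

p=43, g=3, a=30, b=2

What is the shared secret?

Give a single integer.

Answer: 35

Derivation:
A = 3^30 mod 43  (bits of 30 = 11110)
  bit 0 = 1: r = r^2 * 3 mod 43 = 1^2 * 3 = 1*3 = 3
  bit 1 = 1: r = r^2 * 3 mod 43 = 3^2 * 3 = 9*3 = 27
  bit 2 = 1: r = r^2 * 3 mod 43 = 27^2 * 3 = 41*3 = 37
  bit 3 = 1: r = r^2 * 3 mod 43 = 37^2 * 3 = 36*3 = 22
  bit 4 = 0: r = r^2 mod 43 = 22^2 = 11
  -> A = 11
B = 3^2 mod 43  (bits of 2 = 10)
  bit 0 = 1: r = r^2 * 3 mod 43 = 1^2 * 3 = 1*3 = 3
  bit 1 = 0: r = r^2 mod 43 = 3^2 = 9
  -> B = 9
s = B^a = 9^30 mod 43  (bits of 30 = 11110)
  bit 0 = 1: r = r^2 * 9 mod 43 = 1^2 * 9 = 1*9 = 9
  bit 1 = 1: r = r^2 * 9 mod 43 = 9^2 * 9 = 38*9 = 41
  bit 2 = 1: r = r^2 * 9 mod 43 = 41^2 * 9 = 4*9 = 36
  bit 3 = 1: r = r^2 * 9 mod 43 = 36^2 * 9 = 6*9 = 11
  bit 4 = 0: r = r^2 mod 43 = 11^2 = 35
  -> s = B^a = 35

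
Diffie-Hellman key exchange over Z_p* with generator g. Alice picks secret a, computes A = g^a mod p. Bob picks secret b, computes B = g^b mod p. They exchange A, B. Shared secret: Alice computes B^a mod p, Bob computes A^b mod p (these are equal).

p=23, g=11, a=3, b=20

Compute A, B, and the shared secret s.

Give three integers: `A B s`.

Answer: 20 4 18

Derivation:
A = 11^3 mod 23  (bits of 3 = 11)
  bit 0 = 1: r = r^2 * 11 mod 23 = 1^2 * 11 = 1*11 = 11
  bit 1 = 1: r = r^2 * 11 mod 23 = 11^2 * 11 = 6*11 = 20
  -> A = 20
B = 11^20 mod 23  (bits of 20 = 10100)
  bit 0 = 1: r = r^2 * 11 mod 23 = 1^2 * 11 = 1*11 = 11
  bit 1 = 0: r = r^2 mod 23 = 11^2 = 6
  bit 2 = 1: r = r^2 * 11 mod 23 = 6^2 * 11 = 13*11 = 5
  bit 3 = 0: r = r^2 mod 23 = 5^2 = 2
  bit 4 = 0: r = r^2 mod 23 = 2^2 = 4
  -> B = 4
s = B^a = 4^3 mod 23  (bits of 3 = 11)
  bit 0 = 1: r = r^2 * 4 mod 23 = 1^2 * 4 = 1*4 = 4
  bit 1 = 1: r = r^2 * 4 mod 23 = 4^2 * 4 = 16*4 = 18
  -> s = B^a = 18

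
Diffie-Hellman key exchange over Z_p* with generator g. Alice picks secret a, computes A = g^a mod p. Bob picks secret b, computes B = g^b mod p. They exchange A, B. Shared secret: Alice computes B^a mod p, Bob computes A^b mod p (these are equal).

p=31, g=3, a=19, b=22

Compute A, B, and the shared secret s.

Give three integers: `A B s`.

Answer: 12 14 7

Derivation:
A = 3^19 mod 31  (bits of 19 = 10011)
  bit 0 = 1: r = r^2 * 3 mod 31 = 1^2 * 3 = 1*3 = 3
  bit 1 = 0: r = r^2 mod 31 = 3^2 = 9
  bit 2 = 0: r = r^2 mod 31 = 9^2 = 19
  bit 3 = 1: r = r^2 * 3 mod 31 = 19^2 * 3 = 20*3 = 29
  bit 4 = 1: r = r^2 * 3 mod 31 = 29^2 * 3 = 4*3 = 12
  -> A = 12
B = 3^22 mod 31  (bits of 22 = 10110)
  bit 0 = 1: r = r^2 * 3 mod 31 = 1^2 * 3 = 1*3 = 3
  bit 1 = 0: r = r^2 mod 31 = 3^2 = 9
  bit 2 = 1: r = r^2 * 3 mod 31 = 9^2 * 3 = 19*3 = 26
  bit 3 = 1: r = r^2 * 3 mod 31 = 26^2 * 3 = 25*3 = 13
  bit 4 = 0: r = r^2 mod 31 = 13^2 = 14
  -> B = 14
s = B^a = 14^19 mod 31  (bits of 19 = 10011)
  bit 0 = 1: r = r^2 * 14 mod 31 = 1^2 * 14 = 1*14 = 14
  bit 1 = 0: r = r^2 mod 31 = 14^2 = 10
  bit 2 = 0: r = r^2 mod 31 = 10^2 = 7
  bit 3 = 1: r = r^2 * 14 mod 31 = 7^2 * 14 = 18*14 = 4
  bit 4 = 1: r = r^2 * 14 mod 31 = 4^2 * 14 = 16*14 = 7
  -> s = B^a = 7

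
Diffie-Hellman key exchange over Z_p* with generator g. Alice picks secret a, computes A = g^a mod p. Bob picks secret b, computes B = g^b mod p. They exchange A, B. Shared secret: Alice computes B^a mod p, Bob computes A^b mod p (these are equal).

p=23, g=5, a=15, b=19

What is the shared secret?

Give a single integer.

Answer: 14

Derivation:
A = 5^15 mod 23  (bits of 15 = 1111)
  bit 0 = 1: r = r^2 * 5 mod 23 = 1^2 * 5 = 1*5 = 5
  bit 1 = 1: r = r^2 * 5 mod 23 = 5^2 * 5 = 2*5 = 10
  bit 2 = 1: r = r^2 * 5 mod 23 = 10^2 * 5 = 8*5 = 17
  bit 3 = 1: r = r^2 * 5 mod 23 = 17^2 * 5 = 13*5 = 19
  -> A = 19
B = 5^19 mod 23  (bits of 19 = 10011)
  bit 0 = 1: r = r^2 * 5 mod 23 = 1^2 * 5 = 1*5 = 5
  bit 1 = 0: r = r^2 mod 23 = 5^2 = 2
  bit 2 = 0: r = r^2 mod 23 = 2^2 = 4
  bit 3 = 1: r = r^2 * 5 mod 23 = 4^2 * 5 = 16*5 = 11
  bit 4 = 1: r = r^2 * 5 mod 23 = 11^2 * 5 = 6*5 = 7
  -> B = 7
s = B^a = 7^15 mod 23  (bits of 15 = 1111)
  bit 0 = 1: r = r^2 * 7 mod 23 = 1^2 * 7 = 1*7 = 7
  bit 1 = 1: r = r^2 * 7 mod 23 = 7^2 * 7 = 3*7 = 21
  bit 2 = 1: r = r^2 * 7 mod 23 = 21^2 * 7 = 4*7 = 5
  bit 3 = 1: r = r^2 * 7 mod 23 = 5^2 * 7 = 2*7 = 14
  -> s = B^a = 14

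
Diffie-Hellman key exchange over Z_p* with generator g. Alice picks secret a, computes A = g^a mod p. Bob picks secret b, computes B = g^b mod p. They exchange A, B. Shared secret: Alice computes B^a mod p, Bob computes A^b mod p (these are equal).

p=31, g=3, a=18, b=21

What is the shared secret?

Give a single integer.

Answer: 4

Derivation:
A = 3^18 mod 31  (bits of 18 = 10010)
  bit 0 = 1: r = r^2 * 3 mod 31 = 1^2 * 3 = 1*3 = 3
  bit 1 = 0: r = r^2 mod 31 = 3^2 = 9
  bit 2 = 0: r = r^2 mod 31 = 9^2 = 19
  bit 3 = 1: r = r^2 * 3 mod 31 = 19^2 * 3 = 20*3 = 29
  bit 4 = 0: r = r^2 mod 31 = 29^2 = 4
  -> A = 4
B = 3^21 mod 31  (bits of 21 = 10101)
  bit 0 = 1: r = r^2 * 3 mod 31 = 1^2 * 3 = 1*3 = 3
  bit 1 = 0: r = r^2 mod 31 = 3^2 = 9
  bit 2 = 1: r = r^2 * 3 mod 31 = 9^2 * 3 = 19*3 = 26
  bit 3 = 0: r = r^2 mod 31 = 26^2 = 25
  bit 4 = 1: r = r^2 * 3 mod 31 = 25^2 * 3 = 5*3 = 15
  -> B = 15
s = B^a = 15^18 mod 31  (bits of 18 = 10010)
  bit 0 = 1: r = r^2 * 15 mod 31 = 1^2 * 15 = 1*15 = 15
  bit 1 = 0: r = r^2 mod 31 = 15^2 = 8
  bit 2 = 0: r = r^2 mod 31 = 8^2 = 2
  bit 3 = 1: r = r^2 * 15 mod 31 = 2^2 * 15 = 4*15 = 29
  bit 4 = 0: r = r^2 mod 31 = 29^2 = 4
  -> s = B^a = 4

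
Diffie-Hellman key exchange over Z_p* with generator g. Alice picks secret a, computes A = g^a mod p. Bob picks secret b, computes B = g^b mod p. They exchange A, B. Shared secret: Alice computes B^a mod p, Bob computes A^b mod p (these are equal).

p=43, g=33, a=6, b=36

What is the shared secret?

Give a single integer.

Answer: 35

Derivation:
A = 33^6 mod 43  (bits of 6 = 110)
  bit 0 = 1: r = r^2 * 33 mod 43 = 1^2 * 33 = 1*33 = 33
  bit 1 = 1: r = r^2 * 33 mod 43 = 33^2 * 33 = 14*33 = 32
  bit 2 = 0: r = r^2 mod 43 = 32^2 = 35
  -> A = 35
B = 33^36 mod 43  (bits of 36 = 100100)
  bit 0 = 1: r = r^2 * 33 mod 43 = 1^2 * 33 = 1*33 = 33
  bit 1 = 0: r = r^2 mod 43 = 33^2 = 14
  bit 2 = 0: r = r^2 mod 43 = 14^2 = 24
  bit 3 = 1: r = r^2 * 33 mod 43 = 24^2 * 33 = 17*33 = 2
  bit 4 = 0: r = r^2 mod 43 = 2^2 = 4
  bit 5 = 0: r = r^2 mod 43 = 4^2 = 16
  -> B = 16
s = B^a = 16^6 mod 43  (bits of 6 = 110)
  bit 0 = 1: r = r^2 * 16 mod 43 = 1^2 * 16 = 1*16 = 16
  bit 1 = 1: r = r^2 * 16 mod 43 = 16^2 * 16 = 41*16 = 11
  bit 2 = 0: r = r^2 mod 43 = 11^2 = 35
  -> s = B^a = 35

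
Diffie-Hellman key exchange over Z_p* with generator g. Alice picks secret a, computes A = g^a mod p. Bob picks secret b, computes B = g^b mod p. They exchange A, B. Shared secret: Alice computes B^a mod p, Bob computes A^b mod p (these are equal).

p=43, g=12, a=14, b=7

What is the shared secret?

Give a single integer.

Answer: 36

Derivation:
A = 12^14 mod 43  (bits of 14 = 1110)
  bit 0 = 1: r = r^2 * 12 mod 43 = 1^2 * 12 = 1*12 = 12
  bit 1 = 1: r = r^2 * 12 mod 43 = 12^2 * 12 = 15*12 = 8
  bit 2 = 1: r = r^2 * 12 mod 43 = 8^2 * 12 = 21*12 = 37
  bit 3 = 0: r = r^2 mod 43 = 37^2 = 36
  -> A = 36
B = 12^7 mod 43  (bits of 7 = 111)
  bit 0 = 1: r = r^2 * 12 mod 43 = 1^2 * 12 = 1*12 = 12
  bit 1 = 1: r = r^2 * 12 mod 43 = 12^2 * 12 = 15*12 = 8
  bit 2 = 1: r = r^2 * 12 mod 43 = 8^2 * 12 = 21*12 = 37
  -> B = 37
s = B^a = 37^14 mod 43  (bits of 14 = 1110)
  bit 0 = 1: r = r^2 * 37 mod 43 = 1^2 * 37 = 1*37 = 37
  bit 1 = 1: r = r^2 * 37 mod 43 = 37^2 * 37 = 36*37 = 42
  bit 2 = 1: r = r^2 * 37 mod 43 = 42^2 * 37 = 1*37 = 37
  bit 3 = 0: r = r^2 mod 43 = 37^2 = 36
  -> s = B^a = 36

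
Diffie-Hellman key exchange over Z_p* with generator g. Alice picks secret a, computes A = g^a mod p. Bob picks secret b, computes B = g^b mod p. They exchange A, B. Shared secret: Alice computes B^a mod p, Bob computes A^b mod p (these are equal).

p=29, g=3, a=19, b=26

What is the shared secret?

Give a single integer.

A = 3^19 mod 29  (bits of 19 = 10011)
  bit 0 = 1: r = r^2 * 3 mod 29 = 1^2 * 3 = 1*3 = 3
  bit 1 = 0: r = r^2 mod 29 = 3^2 = 9
  bit 2 = 0: r = r^2 mod 29 = 9^2 = 23
  bit 3 = 1: r = r^2 * 3 mod 29 = 23^2 * 3 = 7*3 = 21
  bit 4 = 1: r = r^2 * 3 mod 29 = 21^2 * 3 = 6*3 = 18
  -> A = 18
B = 3^26 mod 29  (bits of 26 = 11010)
  bit 0 = 1: r = r^2 * 3 mod 29 = 1^2 * 3 = 1*3 = 3
  bit 1 = 1: r = r^2 * 3 mod 29 = 3^2 * 3 = 9*3 = 27
  bit 2 = 0: r = r^2 mod 29 = 27^2 = 4
  bit 3 = 1: r = r^2 * 3 mod 29 = 4^2 * 3 = 16*3 = 19
  bit 4 = 0: r = r^2 mod 29 = 19^2 = 13
  -> B = 13
s = B^a = 13^19 mod 29  (bits of 19 = 10011)
  bit 0 = 1: r = r^2 * 13 mod 29 = 1^2 * 13 = 1*13 = 13
  bit 1 = 0: r = r^2 mod 29 = 13^2 = 24
  bit 2 = 0: r = r^2 mod 29 = 24^2 = 25
  bit 3 = 1: r = r^2 * 13 mod 29 = 25^2 * 13 = 16*13 = 5
  bit 4 = 1: r = r^2 * 13 mod 29 = 5^2 * 13 = 25*13 = 6
  -> s = B^a = 6

Answer: 6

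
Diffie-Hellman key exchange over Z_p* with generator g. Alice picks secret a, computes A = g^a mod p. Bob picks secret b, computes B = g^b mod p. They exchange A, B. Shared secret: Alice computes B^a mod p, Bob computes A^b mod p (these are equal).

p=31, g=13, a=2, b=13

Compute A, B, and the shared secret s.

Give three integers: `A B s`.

A = 13^2 mod 31  (bits of 2 = 10)
  bit 0 = 1: r = r^2 * 13 mod 31 = 1^2 * 13 = 1*13 = 13
  bit 1 = 0: r = r^2 mod 31 = 13^2 = 14
  -> A = 14
B = 13^13 mod 31  (bits of 13 = 1101)
  bit 0 = 1: r = r^2 * 13 mod 31 = 1^2 * 13 = 1*13 = 13
  bit 1 = 1: r = r^2 * 13 mod 31 = 13^2 * 13 = 14*13 = 27
  bit 2 = 0: r = r^2 mod 31 = 27^2 = 16
  bit 3 = 1: r = r^2 * 13 mod 31 = 16^2 * 13 = 8*13 = 11
  -> B = 11
s = B^a = 11^2 mod 31  (bits of 2 = 10)
  bit 0 = 1: r = r^2 * 11 mod 31 = 1^2 * 11 = 1*11 = 11
  bit 1 = 0: r = r^2 mod 31 = 11^2 = 28
  -> s = B^a = 28

Answer: 14 11 28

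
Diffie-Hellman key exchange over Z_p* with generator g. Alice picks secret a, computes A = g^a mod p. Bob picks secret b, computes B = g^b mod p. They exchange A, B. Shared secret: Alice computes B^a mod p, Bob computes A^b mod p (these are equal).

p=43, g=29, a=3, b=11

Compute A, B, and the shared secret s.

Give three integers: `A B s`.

A = 29^3 mod 43  (bits of 3 = 11)
  bit 0 = 1: r = r^2 * 29 mod 43 = 1^2 * 29 = 1*29 = 29
  bit 1 = 1: r = r^2 * 29 mod 43 = 29^2 * 29 = 24*29 = 8
  -> A = 8
B = 29^11 mod 43  (bits of 11 = 1011)
  bit 0 = 1: r = r^2 * 29 mod 43 = 1^2 * 29 = 1*29 = 29
  bit 1 = 0: r = r^2 mod 43 = 29^2 = 24
  bit 2 = 1: r = r^2 * 29 mod 43 = 24^2 * 29 = 17*29 = 20
  bit 3 = 1: r = r^2 * 29 mod 43 = 20^2 * 29 = 13*29 = 33
  -> B = 33
s = B^a = 33^3 mod 43  (bits of 3 = 11)
  bit 0 = 1: r = r^2 * 33 mod 43 = 1^2 * 33 = 1*33 = 33
  bit 1 = 1: r = r^2 * 33 mod 43 = 33^2 * 33 = 14*33 = 32
  -> s = B^a = 32

Answer: 8 33 32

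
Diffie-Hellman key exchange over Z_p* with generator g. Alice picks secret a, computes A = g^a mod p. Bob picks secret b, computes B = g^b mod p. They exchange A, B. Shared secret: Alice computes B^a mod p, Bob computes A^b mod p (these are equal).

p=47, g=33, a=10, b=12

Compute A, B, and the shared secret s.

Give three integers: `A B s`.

Answer: 9 25 3

Derivation:
A = 33^10 mod 47  (bits of 10 = 1010)
  bit 0 = 1: r = r^2 * 33 mod 47 = 1^2 * 33 = 1*33 = 33
  bit 1 = 0: r = r^2 mod 47 = 33^2 = 8
  bit 2 = 1: r = r^2 * 33 mod 47 = 8^2 * 33 = 17*33 = 44
  bit 3 = 0: r = r^2 mod 47 = 44^2 = 9
  -> A = 9
B = 33^12 mod 47  (bits of 12 = 1100)
  bit 0 = 1: r = r^2 * 33 mod 47 = 1^2 * 33 = 1*33 = 33
  bit 1 = 1: r = r^2 * 33 mod 47 = 33^2 * 33 = 8*33 = 29
  bit 2 = 0: r = r^2 mod 47 = 29^2 = 42
  bit 3 = 0: r = r^2 mod 47 = 42^2 = 25
  -> B = 25
s = B^a = 25^10 mod 47  (bits of 10 = 1010)
  bit 0 = 1: r = r^2 * 25 mod 47 = 1^2 * 25 = 1*25 = 25
  bit 1 = 0: r = r^2 mod 47 = 25^2 = 14
  bit 2 = 1: r = r^2 * 25 mod 47 = 14^2 * 25 = 8*25 = 12
  bit 3 = 0: r = r^2 mod 47 = 12^2 = 3
  -> s = B^a = 3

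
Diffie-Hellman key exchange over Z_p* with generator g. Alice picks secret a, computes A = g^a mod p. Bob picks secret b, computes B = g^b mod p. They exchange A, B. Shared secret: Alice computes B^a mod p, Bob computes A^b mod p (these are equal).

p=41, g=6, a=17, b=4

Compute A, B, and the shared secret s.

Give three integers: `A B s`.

Answer: 26 25 31

Derivation:
A = 6^17 mod 41  (bits of 17 = 10001)
  bit 0 = 1: r = r^2 * 6 mod 41 = 1^2 * 6 = 1*6 = 6
  bit 1 = 0: r = r^2 mod 41 = 6^2 = 36
  bit 2 = 0: r = r^2 mod 41 = 36^2 = 25
  bit 3 = 0: r = r^2 mod 41 = 25^2 = 10
  bit 4 = 1: r = r^2 * 6 mod 41 = 10^2 * 6 = 18*6 = 26
  -> A = 26
B = 6^4 mod 41  (bits of 4 = 100)
  bit 0 = 1: r = r^2 * 6 mod 41 = 1^2 * 6 = 1*6 = 6
  bit 1 = 0: r = r^2 mod 41 = 6^2 = 36
  bit 2 = 0: r = r^2 mod 41 = 36^2 = 25
  -> B = 25
s = B^a = 25^17 mod 41  (bits of 17 = 10001)
  bit 0 = 1: r = r^2 * 25 mod 41 = 1^2 * 25 = 1*25 = 25
  bit 1 = 0: r = r^2 mod 41 = 25^2 = 10
  bit 2 = 0: r = r^2 mod 41 = 10^2 = 18
  bit 3 = 0: r = r^2 mod 41 = 18^2 = 37
  bit 4 = 1: r = r^2 * 25 mod 41 = 37^2 * 25 = 16*25 = 31
  -> s = B^a = 31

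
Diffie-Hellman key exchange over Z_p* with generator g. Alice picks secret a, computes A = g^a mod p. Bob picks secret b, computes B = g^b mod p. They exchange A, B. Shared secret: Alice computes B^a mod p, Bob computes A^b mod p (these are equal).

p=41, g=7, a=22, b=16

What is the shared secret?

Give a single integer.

Answer: 10

Derivation:
A = 7^22 mod 41  (bits of 22 = 10110)
  bit 0 = 1: r = r^2 * 7 mod 41 = 1^2 * 7 = 1*7 = 7
  bit 1 = 0: r = r^2 mod 41 = 7^2 = 8
  bit 2 = 1: r = r^2 * 7 mod 41 = 8^2 * 7 = 23*7 = 38
  bit 3 = 1: r = r^2 * 7 mod 41 = 38^2 * 7 = 9*7 = 22
  bit 4 = 0: r = r^2 mod 41 = 22^2 = 33
  -> A = 33
B = 7^16 mod 41  (bits of 16 = 10000)
  bit 0 = 1: r = r^2 * 7 mod 41 = 1^2 * 7 = 1*7 = 7
  bit 1 = 0: r = r^2 mod 41 = 7^2 = 8
  bit 2 = 0: r = r^2 mod 41 = 8^2 = 23
  bit 3 = 0: r = r^2 mod 41 = 23^2 = 37
  bit 4 = 0: r = r^2 mod 41 = 37^2 = 16
  -> B = 16
s = B^a = 16^22 mod 41  (bits of 22 = 10110)
  bit 0 = 1: r = r^2 * 16 mod 41 = 1^2 * 16 = 1*16 = 16
  bit 1 = 0: r = r^2 mod 41 = 16^2 = 10
  bit 2 = 1: r = r^2 * 16 mod 41 = 10^2 * 16 = 18*16 = 1
  bit 3 = 1: r = r^2 * 16 mod 41 = 1^2 * 16 = 1*16 = 16
  bit 4 = 0: r = r^2 mod 41 = 16^2 = 10
  -> s = B^a = 10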